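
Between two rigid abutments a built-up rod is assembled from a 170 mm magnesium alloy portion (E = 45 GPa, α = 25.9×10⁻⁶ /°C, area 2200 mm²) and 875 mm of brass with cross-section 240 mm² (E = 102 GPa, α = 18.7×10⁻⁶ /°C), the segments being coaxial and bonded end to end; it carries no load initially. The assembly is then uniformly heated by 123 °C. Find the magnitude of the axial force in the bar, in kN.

Free thermal expansion of the whole bar: Σ αᵢΔT Lᵢ = 25.9×10⁻⁶×123×170 + 18.7×10⁻⁶×123×875 = 2.554 mm.
The walls prevent any net length change, so an axial force P (same in every segment) develops. Compatibility: P · Σ Lᵢ/(AᵢEᵢ) = δ_free.
Σ Lᵢ/(AᵢEᵢ) = 170/(2200×45×10³) + 875/(240×102×10³) = 3.746×10⁻⁵ mm/N.
So P = 2.554 / 3.746×10⁻⁵ = 68.18 kN, compressive.

P ≈ 68.2 kN (compressive)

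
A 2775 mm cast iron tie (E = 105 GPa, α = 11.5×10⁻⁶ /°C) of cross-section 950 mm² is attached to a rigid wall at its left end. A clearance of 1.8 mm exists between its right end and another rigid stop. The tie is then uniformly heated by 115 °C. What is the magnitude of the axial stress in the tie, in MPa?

Unrestrained expansion: δ_free = αΔT L = 11.5×10⁻⁶ × 115 × 2775 = 3.67 mm.
The gap closes (δ_free > 1.8 mm) and the wall then resists a further 3.67 − 1.8 = 1.87 mm of expansion.
That suppressed elongation corresponds to σ = E·Δ/L = 105×10³ × 1.87/2775 = 70.75 MPa.

σ ≈ 70.8 MPa (compressive)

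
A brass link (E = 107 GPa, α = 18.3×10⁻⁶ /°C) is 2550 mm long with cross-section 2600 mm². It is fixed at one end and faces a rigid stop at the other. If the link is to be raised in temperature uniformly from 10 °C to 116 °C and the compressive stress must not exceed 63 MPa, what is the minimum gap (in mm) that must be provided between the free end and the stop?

g ≈ 3.45 mm

Free expansion if unrestrained: δ_free = αΔT L = 18.3×10⁻⁶ × 106 × 2550 = 4.946 mm.
At the allowable stress the elastic shortening the wall may impose is σL/E = 63 × 2550 / (107×10³) = 1.501 mm.
The gap must absorb the remainder: g_min = 4.946 − 1.501 = 3.445 mm.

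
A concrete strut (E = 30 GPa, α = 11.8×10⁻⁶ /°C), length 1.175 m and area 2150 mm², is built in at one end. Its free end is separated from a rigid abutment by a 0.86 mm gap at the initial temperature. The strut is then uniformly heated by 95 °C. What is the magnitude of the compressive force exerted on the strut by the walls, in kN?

Free thermal elongation = αΔT L = 11.8×10⁻⁶ × 95 × 1175 = 1.317 mm.
This exceeds the 0.86 mm gap, so the wall pushes back. The portion of expansion that must be recovered elastically is δ_free − gap = 1.317 − 0.86 = 0.4572 mm.
So σ = E(δ_free − g)/L = 30×10³ × 0.4572/1175 = 11.67 MPa.
P = σA = 11.67 × 2150 = 25.1 kN.

P ≈ 25.1 kN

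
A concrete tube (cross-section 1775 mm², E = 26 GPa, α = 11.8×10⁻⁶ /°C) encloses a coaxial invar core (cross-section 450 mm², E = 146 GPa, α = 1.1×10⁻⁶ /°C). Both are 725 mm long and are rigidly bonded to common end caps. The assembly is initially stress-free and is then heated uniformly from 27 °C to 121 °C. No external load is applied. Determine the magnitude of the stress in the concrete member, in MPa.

The concrete has the larger α, so on heating it would change length more than the invar if both were free. The rigid plates force a common final length, so the concrete is put into compression and the invar into tension, with equal and opposite forces P (no external load).
Setting the final lengths equal and cancelling L: (α₁ − α₂)ΔT = P/(A₁E₁) + P/(A₂E₂).
|α₁ − α₂|·ΔT = 10.7×10⁻⁶ × 94 = 0.001006.
1/(A₁E₁) + 1/(A₂E₂) = 1/(1775×26×10³) + 1/(450×146×10³) = 3.689×10⁻⁸ N⁻¹.
P = 0.001006 / 3.689×10⁻⁸ = 27270 N = 27.27 kN.
σ_{concrete} = P/A₁ = 27270/1775 = 15.36 MPa, compressive.

σ ≈ 15.4 MPa (compressive)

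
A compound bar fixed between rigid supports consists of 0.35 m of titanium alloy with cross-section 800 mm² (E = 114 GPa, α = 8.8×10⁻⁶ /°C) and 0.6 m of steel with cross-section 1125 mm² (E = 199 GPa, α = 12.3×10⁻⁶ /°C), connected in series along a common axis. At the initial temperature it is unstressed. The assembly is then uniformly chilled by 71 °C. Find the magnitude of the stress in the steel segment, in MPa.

σ ≈ 101 MPa (tensile)

If the supports were absent, the total length change would be Σ αᵢΔT Lᵢ = 8.8×10⁻⁶×71×350 + 12.3×10⁻⁶×71×600 = 0.7427 mm.
Since the ends are fixed, an axial force P builds up, equal in every segment, with P · Σ Lᵢ/(AᵢEᵢ) = δ_free.
Σ Lᵢ/(AᵢEᵢ) = 350/(800×114×10³) + 600/(1125×199×10³) = 6.518×10⁻⁶ mm/N.
P = 0.7427 / 6.518×10⁻⁶ = 113900 N = 113.9 kN, tensile.
σ_{steel} = P / A = 113900 / 1125 = 101.3 MPa.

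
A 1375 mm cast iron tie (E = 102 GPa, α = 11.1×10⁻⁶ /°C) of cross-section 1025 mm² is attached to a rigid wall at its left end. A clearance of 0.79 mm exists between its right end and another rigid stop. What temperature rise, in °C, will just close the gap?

ΔT ≈ 51.8 °C

Contact occurs when the free expansion equals the gap: αΔT L = 0.79 mm.
ΔT = 0.79 / (11.1×10⁻⁶ × 1375) = 51.76 °C.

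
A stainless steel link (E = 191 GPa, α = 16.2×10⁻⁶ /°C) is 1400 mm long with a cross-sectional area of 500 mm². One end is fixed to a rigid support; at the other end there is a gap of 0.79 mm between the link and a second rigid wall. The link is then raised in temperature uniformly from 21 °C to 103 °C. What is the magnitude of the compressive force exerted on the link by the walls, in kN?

Free thermal elongation = αΔT L = 16.2×10⁻⁶ × 82 × 1400 = 1.86 mm.
After closing the 0.79 mm clearance, 1.86 − 0.79 = 1.07 mm of expansion remains to be suppressed by the wall.
So σ = E(δ_free − g)/L = 191×10³ × 1.07/1400 = 145.9 MPa.
Force on the wall = σA = 145.9 × 500 mm² = 72.97 kN.

P ≈ 73 kN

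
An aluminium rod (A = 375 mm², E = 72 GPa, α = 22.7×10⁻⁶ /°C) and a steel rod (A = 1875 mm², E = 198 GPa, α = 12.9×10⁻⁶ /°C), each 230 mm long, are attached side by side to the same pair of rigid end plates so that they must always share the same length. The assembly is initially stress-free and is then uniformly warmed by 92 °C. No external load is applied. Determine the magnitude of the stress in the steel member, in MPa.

σ ≈ 12.1 MPa (tensile)

The aluminium has the larger α, so on heating it would change length more than the steel if both were free. The rigid plates force a common final length, so the aluminium is put into compression and the steel into tension, with equal and opposite forces P (no external load).
Equating the net (thermal + elastic) strains gives |α₁ − α₂|·ΔT = P·[1/(A₁E₁) + 1/(A₂E₂)].
|α₁ − α₂|·ΔT = 9.8×10⁻⁶ × 92 = 0.0009016.
1/(A₁E₁) + 1/(A₂E₂) = 1/(375×72×10³) + 1/(1875×198×10³) = 3.973×10⁻⁸ N⁻¹.
So P = 0.0009016 / 3.973×10⁻⁸ = 22.69 kN.
σ_{steel} = P/A₂ = 22690/1875 = 12.1 MPa, tensile.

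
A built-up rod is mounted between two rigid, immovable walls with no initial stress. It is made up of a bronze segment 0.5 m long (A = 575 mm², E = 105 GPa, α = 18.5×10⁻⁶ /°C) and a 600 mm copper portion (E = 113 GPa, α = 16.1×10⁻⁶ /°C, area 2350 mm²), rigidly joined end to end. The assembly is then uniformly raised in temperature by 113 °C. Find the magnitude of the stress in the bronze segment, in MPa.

σ ≈ 353 MPa (compressive)

If the supports were absent, the total length change would be Σ αᵢΔT Lᵢ = 18.5×10⁻⁶×113×500 + 16.1×10⁻⁶×113×600 = 2.137 mm.
The walls prevent any net length change, so an axial force P (same in every segment) develops. Compatibility: P · Σ Lᵢ/(AᵢEᵢ) = δ_free.
The series flexibility is Σ Lᵢ/(AᵢEᵢ) = 500/(575×105×10³) + 600/(2350×113×10³) = 1.054×10⁻⁵ mm/N.
So P = 2.137 / 1.054×10⁻⁵ = 202.7 kN, compressive.
σ_{bronze} = P / A = 202700 / 575 = 352.5 MPa.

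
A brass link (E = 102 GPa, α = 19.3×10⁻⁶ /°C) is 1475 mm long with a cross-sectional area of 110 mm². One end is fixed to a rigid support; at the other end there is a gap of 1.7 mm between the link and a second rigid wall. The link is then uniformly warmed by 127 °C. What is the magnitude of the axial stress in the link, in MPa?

σ ≈ 132 MPa (compressive)

Free thermal elongation = αΔT L = 19.3×10⁻⁶ × 127 × 1475 = 3.615 mm.
This exceeds the 1.7 mm gap, so the wall pushes back. The portion of expansion that must be recovered elastically is δ_free − gap = 3.615 − 1.7 = 1.915 mm.
So σ = E(δ_free − g)/L = 102×10³ × 1.915/1475 = 132.5 MPa.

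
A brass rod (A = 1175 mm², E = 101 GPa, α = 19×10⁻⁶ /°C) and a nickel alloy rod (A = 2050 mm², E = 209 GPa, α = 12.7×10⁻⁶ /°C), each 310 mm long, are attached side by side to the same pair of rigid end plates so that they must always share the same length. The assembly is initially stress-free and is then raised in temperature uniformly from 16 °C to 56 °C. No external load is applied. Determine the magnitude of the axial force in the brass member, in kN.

P ≈ 23.4 kN (compressive in the brass)

Both members must finish at the same length. With the larger α, the brass tends to over-expand; the plates restrain it, putting the brass in compression and the nickel alloy in tension. With no external load the two internal forces are equal and opposite, magnitude P.
Equating the net (thermal + elastic) strains gives |α₁ − α₂|·ΔT = P·[1/(A₁E₁) + 1/(A₂E₂)].
|α₁ − α₂|·ΔT = 6.3×10⁻⁶ × 40 = 0.000252.
1/(A₁E₁) + 1/(A₂E₂) = 1/(1175×101×10³) + 1/(2050×209×10³) = 1.076×10⁻⁸ N⁻¹.
P = 0.000252 / 1.076×10⁻⁸ = 23420 N = 23.42 kN.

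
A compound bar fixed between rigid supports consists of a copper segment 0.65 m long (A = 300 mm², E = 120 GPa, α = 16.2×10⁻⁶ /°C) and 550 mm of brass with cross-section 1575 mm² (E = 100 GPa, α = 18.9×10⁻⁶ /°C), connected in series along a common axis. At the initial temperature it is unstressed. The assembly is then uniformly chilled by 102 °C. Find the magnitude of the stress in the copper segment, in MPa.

σ ≈ 330 MPa (tensile)

If the supports were absent, the total length change would be Σ αᵢΔT Lᵢ = 16.2×10⁻⁶×102×650 + 18.9×10⁻⁶×102×550 = 2.134 mm.
The walls prevent any net length change, so an axial force P (same in every segment) develops. Compatibility: P · Σ Lᵢ/(AᵢEᵢ) = δ_free.
Σ Lᵢ/(AᵢEᵢ) = 650/(300×120×10³) + 550/(1575×100×10³) = 2.155×10⁻⁵ mm/N.
Hence P = δ_free / Σ(L/AE) = 2.134/2.155×10⁻⁵ = 99.05 kN (tensile).
σ_{copper} = P / A = 99050 / 300 = 330.2 MPa.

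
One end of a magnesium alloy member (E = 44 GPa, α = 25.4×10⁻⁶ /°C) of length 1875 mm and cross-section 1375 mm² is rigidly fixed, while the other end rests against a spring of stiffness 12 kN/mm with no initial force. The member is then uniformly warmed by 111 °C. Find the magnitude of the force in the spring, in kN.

If the spring were absent the member would lengthen by αΔT L = 25.4×10⁻⁶ × 111 × 1875 = 5.286 mm.
With a force P in the spring, the elastic change of the member is PL/(AE) and that of the spring is P/k; compatibility requires their sum to equal δ_free.
P [ L/(AE) + 1/k ] = δ_free → P [ 1875/(1375×44×10³) + 1/(12×10³) ] = 5.286.
P = 5.286 / 0.0001143 = 46240 N.

P ≈ 46.2 kN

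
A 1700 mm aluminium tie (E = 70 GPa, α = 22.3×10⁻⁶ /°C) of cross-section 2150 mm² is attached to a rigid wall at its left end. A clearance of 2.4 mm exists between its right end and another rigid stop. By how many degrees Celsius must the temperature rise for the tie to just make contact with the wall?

ΔT ≈ 63.3 °C

Contact occurs when the free expansion equals the gap: αΔT L = 2.4 mm.
ΔT = 2.4 / (22.3×10⁻⁶ × 1700) = 63.31 °C.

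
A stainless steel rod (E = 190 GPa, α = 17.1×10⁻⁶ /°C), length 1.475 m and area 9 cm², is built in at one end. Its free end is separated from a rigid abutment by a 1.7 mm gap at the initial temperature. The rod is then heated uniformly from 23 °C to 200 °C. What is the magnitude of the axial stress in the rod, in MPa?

σ ≈ 356 MPa (compressive)

Free thermal elongation = αΔT L = 17.1×10⁻⁶ × 177 × 1475 = 4.464 mm.
After closing the 1.7 mm clearance, 4.464 − 1.7 = 2.764 mm of expansion remains to be suppressed by the wall.
That suppressed elongation corresponds to σ = E·Δ/L = 190×10³ × 2.764/1475 = 356.1 MPa.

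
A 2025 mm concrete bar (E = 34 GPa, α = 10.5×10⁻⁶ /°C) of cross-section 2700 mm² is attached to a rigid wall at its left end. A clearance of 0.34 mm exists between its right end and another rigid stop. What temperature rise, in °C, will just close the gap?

Contact occurs when the free expansion equals the gap: αΔT L = 0.34 mm.
So ΔT = g/(αL) = 0.34/(10.5×10⁻⁶ × 2025) = 15.99 °C.

ΔT ≈ 16 °C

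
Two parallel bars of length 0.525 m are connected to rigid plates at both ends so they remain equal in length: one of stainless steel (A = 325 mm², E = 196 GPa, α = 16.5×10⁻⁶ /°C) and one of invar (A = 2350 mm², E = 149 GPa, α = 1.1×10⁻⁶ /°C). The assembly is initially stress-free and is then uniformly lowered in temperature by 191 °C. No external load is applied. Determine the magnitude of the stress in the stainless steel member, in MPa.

Both members must finish at the same length. With the larger α, the stainless steel tends to over-contract; the plates restrain it, putting the stainless steel in tension and the invar in compression. With no external load the two internal forces are equal and opposite, magnitude P.
Compatibility of the two members (thermal + elastic change equal): (α₁ − α₂)ΔT = P·[1/(A₁E₁) + 1/(A₂E₂)].
|α₁ − α₂|·ΔT = 15.4×10⁻⁶ × 191 = 0.002941.
1/(A₁E₁) + 1/(A₂E₂) = 1/(325×196×10³) + 1/(2350×149×10³) = 1.855×10⁻⁸ N⁻¹.
So P = 0.002941 / 1.855×10⁻⁸ = 158.5 kN.
σ_{stainless steel} = P/A₁ = 158500/325 = 487.8 MPa, tensile.

σ ≈ 488 MPa (tensile)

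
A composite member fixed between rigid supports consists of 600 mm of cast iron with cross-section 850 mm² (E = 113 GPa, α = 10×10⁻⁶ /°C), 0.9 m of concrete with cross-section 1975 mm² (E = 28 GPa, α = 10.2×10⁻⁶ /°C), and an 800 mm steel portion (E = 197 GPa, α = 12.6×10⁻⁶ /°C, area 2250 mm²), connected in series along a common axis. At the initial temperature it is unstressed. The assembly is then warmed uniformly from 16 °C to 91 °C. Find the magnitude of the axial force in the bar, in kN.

P ≈ 77.9 kN (compressive)

Free thermal expansion of the whole bar: Σ αᵢΔT Lᵢ = 10×10⁻⁶×75×600 + 10.2×10⁻⁶×75×900 + 12.6×10⁻⁶×75×800 = 1.894 mm.
The rigid supports impose zero overall length change; the single axial force P common to all segments must satisfy P Σ Lᵢ/(AᵢEᵢ) = δ_free.
The series flexibility is Σ Lᵢ/(AᵢEᵢ) = 600/(850×113×10³) + 900/(1975×28×10³) + 800/(2250×197×10³) = 2.433×10⁻⁵ mm/N.
So P = 1.894 / 2.433×10⁻⁵ = 77.88 kN, compressive.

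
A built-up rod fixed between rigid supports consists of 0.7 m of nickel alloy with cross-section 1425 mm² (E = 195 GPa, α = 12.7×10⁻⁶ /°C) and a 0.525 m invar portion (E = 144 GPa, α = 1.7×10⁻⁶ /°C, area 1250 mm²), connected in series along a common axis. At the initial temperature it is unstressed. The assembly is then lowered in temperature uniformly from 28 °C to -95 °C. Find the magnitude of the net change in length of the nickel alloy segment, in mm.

|ΔL| ≈ 0.536 mm

With the walls removed the bar would change length by δ_free = Σ αᵢΔT Lᵢ = 12.7×10⁻⁶×123×700 + 1.7×10⁻⁶×123×525 = 1.203 mm.
The walls prevent any net length change, so an axial force P (same in every segment) develops. Compatibility: P · Σ Lᵢ/(AᵢEᵢ) = δ_free.
Σ Lᵢ/(AᵢEᵢ) = 700/(1425×195×10³) + 525/(1250×144×10³) = 5.436×10⁻⁶ mm/N.
P = 1.203 / 5.436×10⁻⁶ = 221400 N = 221.4 kN, tensile.
For the nickel alloy segment, free thermal change = 12.7×10⁻⁶×123×700 = 1.093 mm and elastic change from P = 221400×700/(1425×195×10³) = 0.5576 mm; these oppose, so the net change is 0.536 mm (segment shortens).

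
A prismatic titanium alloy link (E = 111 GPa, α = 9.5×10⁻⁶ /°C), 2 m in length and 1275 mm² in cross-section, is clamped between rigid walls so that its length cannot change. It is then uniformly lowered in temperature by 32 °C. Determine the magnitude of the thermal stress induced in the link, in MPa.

σ ≈ 33.7 MPa (tensile)

Because both ends are immovable the net strain is zero, and the suppressed thermal strain is αΔT = 9.5×10⁻⁶ × 32 = 304×10⁻⁶.
σ = EαΔT = 111×10³ × 9.5×10⁻⁶ × 32 = 33.74 MPa (tensile; the link is trying to contract).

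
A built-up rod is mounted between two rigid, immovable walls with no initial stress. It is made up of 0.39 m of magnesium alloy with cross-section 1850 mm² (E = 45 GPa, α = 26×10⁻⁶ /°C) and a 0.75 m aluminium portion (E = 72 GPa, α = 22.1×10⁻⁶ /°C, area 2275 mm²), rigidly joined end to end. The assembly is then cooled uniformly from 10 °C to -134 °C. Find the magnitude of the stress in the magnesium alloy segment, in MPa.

Free thermal contraction of the whole bar: Σ αᵢΔT Lᵢ = 26×10⁻⁶×144×390 + 22.1×10⁻⁶×144×750 = 3.847 mm.
The rigid supports impose zero overall length change; the single axial force P common to all segments must satisfy P Σ Lᵢ/(AᵢEᵢ) = δ_free.
Σ Lᵢ/(AᵢEᵢ) = 390/(1850×45×10³) + 750/(2275×72×10³) = 9.263×10⁻⁶ mm/N.
Hence P = δ_free / Σ(L/AE) = 3.847/9.263×10⁻⁶ = 415.3 kN (tensile).
σ_{magnesium alloy} = P / A = 415300 / 1850 = 224.5 MPa.

σ ≈ 224 MPa (tensile)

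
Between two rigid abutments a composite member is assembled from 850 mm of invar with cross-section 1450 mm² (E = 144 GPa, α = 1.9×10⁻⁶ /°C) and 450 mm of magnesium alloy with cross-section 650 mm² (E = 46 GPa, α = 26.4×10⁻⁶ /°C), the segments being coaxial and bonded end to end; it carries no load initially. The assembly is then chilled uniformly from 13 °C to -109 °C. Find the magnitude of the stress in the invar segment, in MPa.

σ ≈ 59.4 MPa (tensile)

Free thermal contraction of the whole bar: Σ αᵢΔT Lᵢ = 1.9×10⁻⁶×122×850 + 26.4×10⁻⁶×122×450 = 1.646 mm.
Since the ends are fixed, an axial force P builds up, equal in every segment, with P · Σ Lᵢ/(AᵢEᵢ) = δ_free.
Σ Lᵢ/(AᵢEᵢ) = 850/(1450×144×10³) + 450/(650×46×10³) = 1.912×10⁻⁵ mm/N.
So P = 1.646 / 1.912×10⁻⁵ = 86.1 kN, tensile.
σ_{invar} = P / A = 86100 / 1450 = 59.38 MPa.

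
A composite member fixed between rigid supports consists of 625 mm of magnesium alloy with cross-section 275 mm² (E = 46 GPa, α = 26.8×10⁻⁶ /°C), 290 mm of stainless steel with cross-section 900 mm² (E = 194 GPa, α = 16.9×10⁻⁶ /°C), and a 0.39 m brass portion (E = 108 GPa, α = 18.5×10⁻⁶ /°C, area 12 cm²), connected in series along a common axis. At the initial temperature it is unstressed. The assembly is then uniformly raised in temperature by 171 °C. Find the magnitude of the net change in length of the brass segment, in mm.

With the walls removed the bar would change length by δ_free = Σ αᵢΔT Lᵢ = 26.8×10⁻⁶×171×625 + 16.9×10⁻⁶×171×290 + 18.5×10⁻⁶×171×390 = 4.936 mm.
Since the ends are fixed, an axial force P builds up, equal in every segment, with P · Σ Lᵢ/(AᵢEᵢ) = δ_free.
Σ Lᵢ/(AᵢEᵢ) = 625/(275×46×10³) + 290/(900×194×10³) + 390/(1200×108×10³) = 5.408×10⁻⁵ mm/N.
P = 4.936 / 5.408×10⁻⁵ = 91280 N = 91.28 kN, compressive.
For the brass segment, free thermal change = 18.5×10⁻⁶×171×390 = 1.234 mm and elastic change from P = 91280×390/(1200×108×10³) = 0.2747 mm; these oppose, so the net change is 0.959 mm (segment lengthens).

|ΔL| ≈ 0.959 mm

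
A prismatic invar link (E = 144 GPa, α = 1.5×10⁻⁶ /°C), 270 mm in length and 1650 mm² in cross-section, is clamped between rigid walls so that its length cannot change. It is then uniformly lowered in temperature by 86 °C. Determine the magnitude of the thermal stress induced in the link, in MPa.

With length fixed, the mechanical strain must cancel the thermal strain αΔT = 1.5×10⁻⁶ × 86 = 129×10⁻⁶.
The stress required to suppress this strain is σ = Eε = 144×10³ × 129×10⁻⁶ = 18.58 MPa, tensile since the link is trying to contract.

σ ≈ 18.6 MPa (tensile)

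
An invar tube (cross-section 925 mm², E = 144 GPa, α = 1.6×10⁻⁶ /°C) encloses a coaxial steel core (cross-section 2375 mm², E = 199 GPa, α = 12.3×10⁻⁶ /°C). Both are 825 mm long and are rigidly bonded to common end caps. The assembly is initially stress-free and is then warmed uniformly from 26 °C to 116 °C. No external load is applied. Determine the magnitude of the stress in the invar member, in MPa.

Equilibrium of a rigid end plate with no external load gives equal and opposite internal forces ±P in the two members. Since α_{steel} > α_{invar}, heating drives the steel into compression and the invar into tension.
Setting the final lengths equal and cancelling L: (α₁ − α₂)ΔT = P/(A₁E₁) + P/(A₂E₂).
|α₁ − α₂|·ΔT = 10.7×10⁻⁶ × 90 = 0.000963.
1/(A₁E₁) + 1/(A₂E₂) = 1/(925×144×10³) + 1/(2375×199×10³) = 9.623×10⁻⁹ N⁻¹.
P = 0.000963 / 9.623×10⁻⁹ = 100100 N = 100.1 kN.
σ_{invar} = P/A₁ = 100100/925 = 108.2 MPa, tensile.

σ ≈ 108 MPa (tensile)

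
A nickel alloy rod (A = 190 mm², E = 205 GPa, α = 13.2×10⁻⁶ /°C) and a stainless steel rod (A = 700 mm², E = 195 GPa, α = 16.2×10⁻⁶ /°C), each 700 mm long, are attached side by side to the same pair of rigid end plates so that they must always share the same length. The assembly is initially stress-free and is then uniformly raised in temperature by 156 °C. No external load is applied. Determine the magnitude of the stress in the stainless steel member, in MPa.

The stainless steel has the larger α, so on heating it would change length more than the nickel alloy if both were free. The rigid plates force a common final length, so the stainless steel is put into compression and the nickel alloy into tension, with equal and opposite forces P (no external load).
Equating the net (thermal + elastic) strains gives |α₁ − α₂|·ΔT = P·[1/(A₁E₁) + 1/(A₂E₂)].
|α₁ − α₂|·ΔT = 3×10⁻⁶ × 156 = 0.000468.
1/(A₁E₁) + 1/(A₂E₂) = 1/(190×205×10³) + 1/(700×195×10³) = 3.3×10⁻⁸ N⁻¹.
P = 0.000468 / 3.3×10⁻⁸ = 14180 N = 14.18 kN.
σ_{stainless steel} = P/A₂ = 14180/700 = 20.26 MPa, compressive.

σ ≈ 20.3 MPa (compressive)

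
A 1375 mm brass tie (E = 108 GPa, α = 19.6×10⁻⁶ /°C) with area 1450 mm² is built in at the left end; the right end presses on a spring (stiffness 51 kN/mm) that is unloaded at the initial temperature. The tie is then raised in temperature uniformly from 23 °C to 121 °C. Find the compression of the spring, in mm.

δ ≈ 1.82 mm

Free thermal expansion: δ_free = αΔT L = 19.6×10⁻⁶ × 98 × 1375 = 2.641 mm.
With a force P in the spring, the elastic change of the tie is PL/(AE) and that of the spring is P/k; compatibility requires their sum to equal δ_free.
P [ L/(AE) + 1/k ] = δ_free → P [ 1375/(1450×108×10³) + 1/(51×10³) ] = 2.641.
P = 2.641 / 2.839×10⁻⁵ = 93040 N.
Spring compression = P/k = 93040/(51×10³) = 1.824 mm.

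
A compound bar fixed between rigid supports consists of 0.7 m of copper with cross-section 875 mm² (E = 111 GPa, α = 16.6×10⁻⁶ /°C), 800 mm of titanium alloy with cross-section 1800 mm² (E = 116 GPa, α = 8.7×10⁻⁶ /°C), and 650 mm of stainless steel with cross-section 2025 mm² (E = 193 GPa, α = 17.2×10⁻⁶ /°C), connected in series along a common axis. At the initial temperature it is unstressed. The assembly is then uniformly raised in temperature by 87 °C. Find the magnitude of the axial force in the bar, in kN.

Free thermal expansion of the whole bar: Σ αᵢΔT Lᵢ = 16.6×10⁻⁶×87×700 + 8.7×10⁻⁶×87×800 + 17.2×10⁻⁶×87×650 = 2.589 mm.
Since the ends are fixed, an axial force P builds up, equal in every segment, with P · Σ Lᵢ/(AᵢEᵢ) = δ_free.
Σ Lᵢ/(AᵢEᵢ) = 700/(875×111×10³) + 800/(1800×116×10³) + 650/(2025×193×10³) = 1.27×10⁻⁵ mm/N.
Hence P = δ_free / Σ(L/AE) = 2.589/1.27×10⁻⁵ = 203.8 kN (compressive).

P ≈ 204 kN (compressive)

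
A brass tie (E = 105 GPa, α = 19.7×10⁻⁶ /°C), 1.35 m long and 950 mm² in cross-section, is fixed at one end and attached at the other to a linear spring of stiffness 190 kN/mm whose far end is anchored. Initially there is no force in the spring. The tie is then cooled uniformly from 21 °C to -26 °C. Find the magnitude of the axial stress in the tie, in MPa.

σ ≈ 70 MPa (tensile)

The unrestrained thermal change is αΔT L = 19.7×10⁻⁶ × 47 × 1350 = 1.25 mm.
Let P be the tensile force in the spring. The tie extends elastically by PL/(AE) and the spring stretches by P/k; together these equal δ_free.
P [ L/(AE) + 1/k ] = δ_free → P [ 1350/(950×105×10³) + 1/(190×10³) ] = 1.25.
P = 1.25 / 1.88×10⁻⁵ = 66500 N.
σ = P/A = 66500/950 = 70 MPa.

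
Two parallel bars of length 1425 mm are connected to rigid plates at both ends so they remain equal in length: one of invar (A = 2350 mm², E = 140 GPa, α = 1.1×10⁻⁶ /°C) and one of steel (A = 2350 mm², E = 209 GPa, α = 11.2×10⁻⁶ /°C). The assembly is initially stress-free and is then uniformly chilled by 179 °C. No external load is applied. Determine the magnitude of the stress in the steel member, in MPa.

Equilibrium of a rigid end plate with no external load gives equal and opposite internal forces ±P in the two members. Since α_{steel} > α_{invar}, cooling drives the steel into tension and the invar into compression.
Setting the final lengths equal and cancelling L: (α₁ − α₂)ΔT = P/(A₁E₁) + P/(A₂E₂).
|α₁ − α₂|·ΔT = 10.1×10⁻⁶ × 179 = 0.001808.
1/(A₁E₁) + 1/(A₂E₂) = 1/(2350×140×10³) + 1/(2350×209×10³) = 5.076×10⁻⁹ N⁻¹.
P = 0.001808 / 5.076×10⁻⁹ = 356200 N = 356.2 kN.
σ_{steel} = P/A₂ = 356200/2350 = 151.6 MPa, tensile.

σ ≈ 152 MPa (tensile)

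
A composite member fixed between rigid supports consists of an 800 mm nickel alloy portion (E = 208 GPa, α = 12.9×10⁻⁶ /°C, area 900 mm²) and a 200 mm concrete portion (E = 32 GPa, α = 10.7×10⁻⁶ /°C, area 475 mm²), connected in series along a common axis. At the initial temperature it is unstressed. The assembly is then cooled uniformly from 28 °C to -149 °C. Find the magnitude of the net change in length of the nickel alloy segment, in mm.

If the supports were absent, the total length change would be Σ αᵢΔT Lᵢ = 12.9×10⁻⁶×177×800 + 10.7×10⁻⁶×177×200 = 2.205 mm.
The rigid supports impose zero overall length change; the single axial force P common to all segments must satisfy P Σ Lᵢ/(AᵢEᵢ) = δ_free.
The series flexibility is Σ Lᵢ/(AᵢEᵢ) = 800/(900×208×10³) + 200/(475×32×10³) = 1.743×10⁻⁵ mm/N.
So P = 2.205 / 1.743×10⁻⁵ = 126.5 kN, tensile.
For the nickel alloy segment, free thermal change = 12.9×10⁻⁶×177×800 = 1.827 mm and elastic change from P = 126500×800/(900×208×10³) = 0.5407 mm; these oppose, so the net change is 1.29 mm (segment shortens).

|ΔL| ≈ 1.29 mm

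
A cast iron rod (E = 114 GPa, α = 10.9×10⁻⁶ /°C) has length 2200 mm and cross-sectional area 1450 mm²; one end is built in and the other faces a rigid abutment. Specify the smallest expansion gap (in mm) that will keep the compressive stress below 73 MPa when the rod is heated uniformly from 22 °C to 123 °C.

g ≈ 1.01 mm

Free expansion if unrestrained: δ_free = αΔT L = 10.9×10⁻⁶ × 101 × 2200 = 2.422 mm.
A stress of 73 MPa corresponds to the wall pushing the rod back by σL/E = 73×2200/(114×10³) = 1.409 mm.
The gap must absorb the remainder: g_min = 2.422 − 1.409 = 1.013 mm.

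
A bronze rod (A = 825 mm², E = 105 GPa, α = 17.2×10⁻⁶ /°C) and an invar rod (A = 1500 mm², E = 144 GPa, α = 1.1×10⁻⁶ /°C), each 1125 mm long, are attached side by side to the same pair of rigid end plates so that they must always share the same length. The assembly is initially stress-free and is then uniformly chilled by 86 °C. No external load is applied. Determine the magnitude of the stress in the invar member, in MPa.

σ ≈ 57.1 MPa (compressive)

Both members must finish at the same length. With the larger α, the bronze tends to over-contract; the plates restrain it, putting the bronze in tension and the invar in compression. With no external load the two internal forces are equal and opposite, magnitude P.
Setting the final lengths equal and cancelling L: (α₁ − α₂)ΔT = P/(A₁E₁) + P/(A₂E₂).
|α₁ − α₂|·ΔT = 16.1×10⁻⁶ × 86 = 0.001385.
1/(A₁E₁) + 1/(A₂E₂) = 1/(825×105×10³) + 1/(1500×144×10³) = 1.617×10⁻⁸ N⁻¹.
So P = 0.001385 / 1.617×10⁻⁸ = 85.61 kN.
σ_{invar} = P/A₂ = 85610/1500 = 57.07 MPa, compressive.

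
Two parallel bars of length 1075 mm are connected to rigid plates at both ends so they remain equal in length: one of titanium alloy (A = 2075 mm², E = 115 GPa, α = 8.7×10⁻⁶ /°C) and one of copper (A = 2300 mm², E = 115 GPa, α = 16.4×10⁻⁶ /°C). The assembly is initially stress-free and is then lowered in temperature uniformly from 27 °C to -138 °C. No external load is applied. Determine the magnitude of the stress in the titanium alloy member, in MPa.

σ ≈ 76.8 MPa (compressive)

Equilibrium of a rigid end plate with no external load gives equal and opposite internal forces ±P in the two members. Since α_{copper} > α_{titanium alloy}, cooling drives the copper into tension and the titanium alloy into compression.
Equating the net (thermal + elastic) strains gives |α₁ − α₂|·ΔT = P·[1/(A₁E₁) + 1/(A₂E₂)].
|α₁ − α₂|·ΔT = 7.7×10⁻⁶ × 165 = 0.00127.
1/(A₁E₁) + 1/(A₂E₂) = 1/(2075×115×10³) + 1/(2300×115×10³) = 7.971×10⁻⁹ N⁻¹.
P = 0.00127 / 7.971×10⁻⁹ = 159400 N = 159.4 kN.
σ_{titanium alloy} = P/A₁ = 159400/2075 = 76.81 MPa, compressive.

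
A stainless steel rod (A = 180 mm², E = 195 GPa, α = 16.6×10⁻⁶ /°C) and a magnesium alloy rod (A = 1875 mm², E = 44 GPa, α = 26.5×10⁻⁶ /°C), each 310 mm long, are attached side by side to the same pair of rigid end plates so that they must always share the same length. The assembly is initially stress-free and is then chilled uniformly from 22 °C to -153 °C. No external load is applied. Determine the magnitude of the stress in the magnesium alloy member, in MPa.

Equilibrium of a rigid end plate with no external load gives equal and opposite internal forces ±P in the two members. Since α_{magnesium alloy} > α_{stainless steel}, cooling drives the magnesium alloy into tension and the stainless steel into compression.
Compatibility of the two members (thermal + elastic change equal): (α₁ − α₂)ΔT = P·[1/(A₁E₁) + 1/(A₂E₂)].
|α₁ − α₂|·ΔT = 9.9×10⁻⁶ × 175 = 0.001732.
1/(A₁E₁) + 1/(A₂E₂) = 1/(180×195×10³) + 1/(1875×44×10³) = 4.061×10⁻⁸ N⁻¹.
So P = 0.001732 / 4.061×10⁻⁸ = 42.66 kN.
σ_{magnesium alloy} = P/A₂ = 42660/1875 = 22.75 MPa, tensile.

σ ≈ 22.8 MPa (tensile)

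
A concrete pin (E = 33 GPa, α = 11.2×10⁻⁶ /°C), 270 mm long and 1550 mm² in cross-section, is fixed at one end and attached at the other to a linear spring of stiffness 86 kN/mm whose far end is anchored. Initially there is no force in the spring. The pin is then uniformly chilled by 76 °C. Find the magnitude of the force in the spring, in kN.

P ≈ 13.6 kN

If the spring were absent the pin would shorten by αΔT L = 11.2×10⁻⁶ × 76 × 270 = 0.2298 mm.
With a force P in the spring, the elastic change of the pin is PL/(AE) and that of the spring is P/k; compatibility requires their sum to equal δ_free.
P [ L/(AE) + 1/k ] = δ_free → P [ 270/(1550×33×10³) + 1/(86×10³) ] = 0.2298.
P = 0.2298 / 1.691×10⁻⁵ = 13590 N.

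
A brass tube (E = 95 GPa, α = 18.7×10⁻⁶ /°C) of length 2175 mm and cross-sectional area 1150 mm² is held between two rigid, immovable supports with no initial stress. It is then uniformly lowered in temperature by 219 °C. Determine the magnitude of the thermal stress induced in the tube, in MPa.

The supports are rigid, so the total axial strain is zero. The restrained thermal strain is ε = αΔT = 18.7×10⁻⁶ × 219 = 4095.3×10⁻⁶.
The stress required to suppress this strain is σ = Eε = 95×10³ × 4095.3×10⁻⁶ = 389.1 MPa, tensile since the tube is trying to contract.

σ ≈ 389 MPa (tensile)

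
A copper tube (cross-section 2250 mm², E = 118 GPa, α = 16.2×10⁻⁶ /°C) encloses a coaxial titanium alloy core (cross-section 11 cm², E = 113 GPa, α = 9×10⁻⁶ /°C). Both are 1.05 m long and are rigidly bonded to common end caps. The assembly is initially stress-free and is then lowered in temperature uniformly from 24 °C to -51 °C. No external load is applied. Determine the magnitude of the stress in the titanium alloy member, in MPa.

σ ≈ 41.6 MPa (compressive)

Equilibrium of a rigid end plate with no external load gives equal and opposite internal forces ±P in the two members. Since α_{copper} > α_{titanium alloy}, cooling drives the copper into tension and the titanium alloy into compression.
Setting the final lengths equal and cancelling L: (α₁ − α₂)ΔT = P/(A₁E₁) + P/(A₂E₂).
|α₁ − α₂|·ΔT = 7.2×10⁻⁶ × 75 = 0.00054.
1/(A₁E₁) + 1/(A₂E₂) = 1/(2250×118×10³) + 1/(1100×113×10³) = 1.181×10⁻⁸ N⁻¹.
P = 0.00054 / 1.181×10⁻⁸ = 45720 N = 45.72 kN.
σ_{titanium alloy} = P/A₂ = 45720/1100 = 41.56 MPa, compressive.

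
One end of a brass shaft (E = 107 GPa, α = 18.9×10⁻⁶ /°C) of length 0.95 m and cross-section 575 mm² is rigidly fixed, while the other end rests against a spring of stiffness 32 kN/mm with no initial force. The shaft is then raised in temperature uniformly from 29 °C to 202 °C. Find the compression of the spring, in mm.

Free thermal expansion: δ_free = αΔT L = 18.9×10⁻⁶ × 173 × 950 = 3.106 mm.
Let P be the compressive force at the spring. The shaft shortens elastically by PL/(AE) and the spring compresses by P/k; together these equal δ_free.
P [ L/(AE) + 1/k ] = δ_free → P [ 950/(575×107×10³) + 1/(32×10³) ] = 3.106.
P = 3.106 / 4.669×10⁻⁵ = 66530 N.
Spring compression = P/k = 66530/(32×10³) = 2.079 mm.

δ ≈ 2.08 mm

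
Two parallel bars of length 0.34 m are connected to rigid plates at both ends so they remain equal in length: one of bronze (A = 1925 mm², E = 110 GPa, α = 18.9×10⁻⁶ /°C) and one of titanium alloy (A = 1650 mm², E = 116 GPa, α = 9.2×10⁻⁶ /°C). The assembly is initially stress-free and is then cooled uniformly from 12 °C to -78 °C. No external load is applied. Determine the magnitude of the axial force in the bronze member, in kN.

P ≈ 87.8 kN (tensile in the bronze)

The bronze has the larger α, so on cooling it would change length more than the titanium alloy if both were free. The rigid plates force a common final length, so the bronze is put into tension and the titanium alloy into compression, with equal and opposite forces P (no external load).
Setting the final lengths equal and cancelling L: (α₁ − α₂)ΔT = P/(A₁E₁) + P/(A₂E₂).
|α₁ − α₂|·ΔT = 9.7×10⁻⁶ × 90 = 0.000873.
1/(A₁E₁) + 1/(A₂E₂) = 1/(1925×110×10³) + 1/(1650×116×10³) = 9.947×10⁻⁹ N⁻¹.
P = 0.000873 / 9.947×10⁻⁹ = 87760 N = 87.76 kN.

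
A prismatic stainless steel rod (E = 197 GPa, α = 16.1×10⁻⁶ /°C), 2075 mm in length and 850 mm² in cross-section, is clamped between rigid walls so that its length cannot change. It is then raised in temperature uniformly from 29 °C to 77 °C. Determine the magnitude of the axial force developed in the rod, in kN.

P ≈ 129 kN (compressive)

The ends cannot move, so σ = EαΔT = 197×10³ × 16.1×10⁻⁶ × 48 = 152.2 MPa.
Then P = σA = 152.2 × 850 mm² = 129.4 kN, compressive.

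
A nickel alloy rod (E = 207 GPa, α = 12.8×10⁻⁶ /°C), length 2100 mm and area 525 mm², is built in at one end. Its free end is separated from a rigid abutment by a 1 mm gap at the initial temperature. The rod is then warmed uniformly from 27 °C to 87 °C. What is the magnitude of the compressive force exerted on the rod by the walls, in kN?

P ≈ 31.7 kN

If the wall were absent the rod would grow by αΔT L = 12.8×10⁻⁶ × 60 × 2100 = 1.613 mm.
The gap closes (δ_free > 1 mm) and the wall then resists a further 1.613 − 1 = 0.6128 mm of expansion.
So σ = E(δ_free − g)/L = 207×10³ × 0.6128/2100 = 60.4 MPa.
Force on the wall = σA = 60.4 × 525 mm² = 31.71 kN.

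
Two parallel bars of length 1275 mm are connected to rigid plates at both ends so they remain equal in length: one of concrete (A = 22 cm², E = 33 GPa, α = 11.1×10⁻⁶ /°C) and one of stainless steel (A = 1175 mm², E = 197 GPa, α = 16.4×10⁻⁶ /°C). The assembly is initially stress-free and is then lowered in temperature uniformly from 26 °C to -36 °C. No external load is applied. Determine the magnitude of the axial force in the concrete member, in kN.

Both members must finish at the same length. With the larger α, the stainless steel tends to over-contract; the plates restrain it, putting the stainless steel in tension and the concrete in compression. With no external load the two internal forces are equal and opposite, magnitude P.
Compatibility of the two members (thermal + elastic change equal): (α₁ − α₂)ΔT = P·[1/(A₁E₁) + 1/(A₂E₂)].
|α₁ − α₂|·ΔT = 5.3×10⁻⁶ × 62 = 0.0003286.
1/(A₁E₁) + 1/(A₂E₂) = 1/(2200×33×10³) + 1/(1175×197×10³) = 1.809×10⁻⁸ N⁻¹.
P = 0.0003286 / 1.809×10⁻⁸ = 18160 N = 18.16 kN.

P ≈ 18.2 kN (compressive in the concrete)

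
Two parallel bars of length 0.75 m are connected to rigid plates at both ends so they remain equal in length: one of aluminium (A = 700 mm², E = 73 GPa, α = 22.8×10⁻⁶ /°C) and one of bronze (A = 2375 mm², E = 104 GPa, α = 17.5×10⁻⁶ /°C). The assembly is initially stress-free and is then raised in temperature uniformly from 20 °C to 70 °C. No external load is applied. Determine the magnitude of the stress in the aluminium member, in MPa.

σ ≈ 16 MPa (compressive)

The aluminium has the larger α, so on heating it would change length more than the bronze if both were free. The rigid plates force a common final length, so the aluminium is put into compression and the bronze into tension, with equal and opposite forces P (no external load).
Compatibility of the two members (thermal + elastic change equal): (α₁ − α₂)ΔT = P·[1/(A₁E₁) + 1/(A₂E₂)].
|α₁ − α₂|·ΔT = 5.3×10⁻⁶ × 50 = 0.000265.
1/(A₁E₁) + 1/(A₂E₂) = 1/(700×73×10³) + 1/(2375×104×10³) = 2.362×10⁻⁸ N⁻¹.
So P = 0.000265 / 2.362×10⁻⁸ = 11.22 kN.
σ_{aluminium} = P/A₁ = 11220/700 = 16.03 MPa, compressive.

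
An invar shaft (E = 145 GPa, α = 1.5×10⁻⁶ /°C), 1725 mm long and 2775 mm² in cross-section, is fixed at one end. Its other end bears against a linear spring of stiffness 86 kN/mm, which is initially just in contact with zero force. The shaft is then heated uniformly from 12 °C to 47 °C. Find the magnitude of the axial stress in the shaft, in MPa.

σ ≈ 2.05 MPa (compressive)

Free thermal expansion: δ_free = αΔT L = 1.5×10⁻⁶ × 35 × 1725 = 0.09056 mm.
Let P be the compressive force at the spring. The shaft shortens elastically by PL/(AE) and the spring compresses by P/k; together these equal δ_free.
So P = δ_free / [L/(AE) + 1/k] = 0.09056 / [ 1725/(2775×145×10³) + 1/(86×10³) ].
P = 0.09056 / 1.591×10⁻⁵ = 5690 N.
σ = P/A = 5690/2775 = 2.051 MPa.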